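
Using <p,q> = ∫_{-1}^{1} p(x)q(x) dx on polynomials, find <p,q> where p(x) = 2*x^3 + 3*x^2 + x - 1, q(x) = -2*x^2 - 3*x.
<p,q> = -82/15

Expand the product: p(x)·q(x) = -4*x^5 - 12*x^4 - 11*x^3 - x^2 + 3*x.
∫_{-1}^{1} of each monomial x^k gives [2/(k+1) if k even, 0 if k odd]. Integrating term-by-term (or equivalently evaluating the antiderivative F(x) = -2*x^6/3 - 12*x^5/5 - 11*x^4/4 - x^3/3 + 3*x^2/2 at the endpoints):
  F(1) − F(−1) = -93/20 − (49/60) = -82/15.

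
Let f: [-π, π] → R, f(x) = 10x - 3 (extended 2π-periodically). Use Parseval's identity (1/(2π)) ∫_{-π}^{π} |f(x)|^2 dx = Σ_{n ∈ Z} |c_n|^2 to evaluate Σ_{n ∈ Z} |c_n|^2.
Σ |c_n|^2 = 100π^2/3 + 9

Expand and integrate term by term over [-π, π]:
  ∫ (10x)^2 dx = 100·(2π^3/3); ∫ 2·10·(-3)·x dx = 0 (odd integrand); ∫ (-3)^2 dx = 9·2π.
So (1/(2π)) ∫_{-π}^{π} (10x - 3)^2 dx = 100π^2/3 + 9 = 100π^2/3 + 9.
Parseval ⇒ Σ |c_n|^2 = 100π^2/3 + 9.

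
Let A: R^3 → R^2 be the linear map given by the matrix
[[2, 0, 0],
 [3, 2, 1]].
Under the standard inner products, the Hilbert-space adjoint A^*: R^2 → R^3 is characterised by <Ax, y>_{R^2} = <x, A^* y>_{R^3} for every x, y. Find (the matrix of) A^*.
A^* = A^T =
[[2, 3],
 [0, 2],
 [0, 1]]

For real matrices with standard dot products, the defining identity <Ax, y> = <x, A^* y> gives (Ax)^T y = x^T (A^*) y, i.e. x^T A^T y = x^T (A^*) y. Since this holds for all x, y, we must have A^* = A^T. Therefore
A^* =
[[2, 3],
 [0, 2],
 [0, 1]].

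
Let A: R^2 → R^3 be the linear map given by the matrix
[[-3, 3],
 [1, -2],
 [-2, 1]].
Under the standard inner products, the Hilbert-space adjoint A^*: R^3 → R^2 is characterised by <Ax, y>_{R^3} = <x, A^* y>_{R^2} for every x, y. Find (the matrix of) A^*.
A^* = A^T =
[[-3, 1, -2],
 [3, -2, 1]]

For real matrices with standard dot products, the defining identity <Ax, y> = <x, A^* y> gives (Ax)^T y = x^T (A^*) y, i.e. x^T A^T y = x^T (A^*) y. Since this holds for all x, y, we must have A^* = A^T. Therefore
A^* =
[[-3, 1, -2],
 [3, -2, 1]].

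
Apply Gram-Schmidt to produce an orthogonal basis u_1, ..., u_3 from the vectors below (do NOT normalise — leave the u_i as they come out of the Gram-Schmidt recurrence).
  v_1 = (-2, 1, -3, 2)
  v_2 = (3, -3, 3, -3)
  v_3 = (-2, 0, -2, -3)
Orthogonal basis:
  u_1 = (-2, 1, -3, 2)
  u_2 = (1/3, -5/3, -1, -1/3)
  u_3 = (-7/4, 3/4, -3/4, -13/4)

Apply the Gram-Schmidt recurrence
  u_1 = v_1
  u_i = v_i − Σ_{j<i} ((v_i · u_j) / (u_j · u_j)) · u_j.

Step by step this gives:
  u_1 = (-2, 1, -3, 2)
  u_2 = (1/3, -5/3, -1, -1/3)
  u_3 = (-7/4, 3/4, -3/4, -13/4)

Orthogonality check:
  u_2 · u_1 = 0 (should be 0)
  u_3 · u_1 = 0 (should be 0)
  u_3 · u_2 = 0 (should be 0)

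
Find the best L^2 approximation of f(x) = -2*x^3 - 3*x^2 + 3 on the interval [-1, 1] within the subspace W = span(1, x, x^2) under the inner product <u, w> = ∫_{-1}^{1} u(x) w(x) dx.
g(x) = -3*x^2 - 6*x/5 + 3

The best approximation g ∈ W is the orthogonal projection of f onto W. Writing g = a_0 + a_1 x + a_2 x^2, the coefficients solve the normal equations G · a = b where
  G_{ij} = <φ_i, φ_j> and b_i = <f, φ_i>, with φ_0 = 1, φ_1 = x, φ_2 = x^2.
G =
  [2, 0, 2/3]
  [0, 2/3, 0]
  [2/3, 0, 2/5],
b = (4, -4/5, 4/5).
Solving gives a_0 = 3, a_1 = -6/5, a_2 = -3, so
  g(x) = -3*x^2 - 6*x/5 + 3.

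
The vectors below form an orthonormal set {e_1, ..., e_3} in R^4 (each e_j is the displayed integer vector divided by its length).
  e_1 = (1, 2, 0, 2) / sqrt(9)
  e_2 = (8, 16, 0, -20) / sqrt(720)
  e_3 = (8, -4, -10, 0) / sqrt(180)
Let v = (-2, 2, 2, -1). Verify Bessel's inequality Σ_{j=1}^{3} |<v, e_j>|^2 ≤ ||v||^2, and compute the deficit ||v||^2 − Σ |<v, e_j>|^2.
Σ |<v, e_j>|^2 = 113/9; ||v||^2 = 13; deficit = 4/9

Write each e_j = u_j / sqrt(<u_j, u_j>) where u_j is the displayed integer vector. Then <v, e_j> = <v, u_j> / sqrt(<u_j, u_j>), so |<v, e_j>|^2 = <v, u_j>^2 / <u_j, u_j>.
Coefficients: <v, e_1> = 0/sqrt(9), <v, e_2> = 36/sqrt(720), <v, e_3> = -44/sqrt(180).
Square and sum: Σ |<v, e_j>|^2 = 113/9.
Compute ||v||^2 = v·v = 13.
Deficit = 13 − 113/9 = 4/9 ≥ 0, confirming Bessel's inequality. (The deficit equals ||v − Σ <v,e_j> e_j||^2, the squared distance from v to span{e_j}.)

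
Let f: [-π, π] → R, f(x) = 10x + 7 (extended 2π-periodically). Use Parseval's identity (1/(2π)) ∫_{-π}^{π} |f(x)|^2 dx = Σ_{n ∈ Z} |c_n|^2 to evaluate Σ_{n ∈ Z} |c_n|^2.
Σ |c_n|^2 = 100π^2/3 + 49

Expand and integrate term by term over [-π, π]:
  ∫ (10x)^2 dx = 100·(2π^3/3); ∫ 2·10·(7)·x dx = 0 (odd integrand); ∫ 7^2 dx = 49·2π.
So (1/(2π)) ∫_{-π}^{π} (10x + 7)^2 dx = 100π^2/3 + 49 = 100π^2/3 + 49.
Parseval ⇒ Σ |c_n|^2 = 100π^2/3 + 49.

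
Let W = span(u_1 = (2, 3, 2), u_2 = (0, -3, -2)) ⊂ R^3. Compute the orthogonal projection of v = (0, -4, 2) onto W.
proj_W(v) = (0, -24/13, -16/13)

Set up U = [u_1 | ... | u_2] ∈ R^(3×2). The projector onto W = col(U) is P = U (U^T U)^(-1) U^T.
Compute U^T U =
  [17, -13]
  [-13, 13],
and U^T v = (-8, 8).
Solve U^T U · c = U^T v for the coefficients: c = (0, 8/13). The projection is proj_W(v) = U c.
Check: (v - proj_W(v)) · u_1 = 0  (should be 0).
Check: (v - proj_W(v)) · u_2 = 0  (should be 0).
Result: proj_W(v) = (0, -24/13, -16/13).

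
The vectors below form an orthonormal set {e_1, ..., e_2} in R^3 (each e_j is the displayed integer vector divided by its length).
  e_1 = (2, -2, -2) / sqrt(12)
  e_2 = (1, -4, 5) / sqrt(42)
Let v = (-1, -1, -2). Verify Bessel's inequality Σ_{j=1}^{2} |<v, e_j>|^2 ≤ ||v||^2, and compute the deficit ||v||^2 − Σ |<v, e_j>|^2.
Σ |<v, e_j>|^2 = 5/2; ||v||^2 = 6; deficit = 7/2

Write each e_j = u_j / sqrt(<u_j, u_j>) where u_j is the displayed integer vector. Then <v, e_j> = <v, u_j> / sqrt(<u_j, u_j>), so |<v, e_j>|^2 = <v, u_j>^2 / <u_j, u_j>.
Coefficients: <v, e_1> = 4/sqrt(12), <v, e_2> = -7/sqrt(42).
Square and sum: Σ |<v, e_j>|^2 = 5/2.
Compute ||v||^2 = v·v = 6.
Deficit = 6 − 5/2 = 7/2 ≥ 0, confirming Bessel's inequality. (The deficit equals ||v − Σ <v,e_j> e_j||^2, the squared distance from v to span{e_j}.)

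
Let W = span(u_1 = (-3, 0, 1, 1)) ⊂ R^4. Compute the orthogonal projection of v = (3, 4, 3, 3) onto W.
proj_W(v) = (9/11, 0, -3/11, -3/11)

Set up U = [u_1 | ... | u_1] ∈ R^(4×1). The projector onto W = col(U) is P = U (U^T U)^(-1) U^T.
Compute U^T U =
  [11],
and U^T v = (-3).
Solve U^T U · c = U^T v for the coefficients: c = (-3/11). The projection is proj_W(v) = U c.
Check: (v - proj_W(v)) · u_1 = 0  (should be 0).
Result: proj_W(v) = (9/11, 0, -3/11, -3/11).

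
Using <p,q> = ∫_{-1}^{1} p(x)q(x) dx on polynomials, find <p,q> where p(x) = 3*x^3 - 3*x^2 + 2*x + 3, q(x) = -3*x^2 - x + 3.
<p,q> = 106/15

Expand the product: p(x)·q(x) = -9*x^5 + 6*x^4 + 6*x^3 - 20*x^2 + 3*x + 9.
∫_{-1}^{1} of each monomial x^k gives [2/(k+1) if k even, 0 if k odd]. Integrating term-by-term (or equivalently evaluating the antiderivative F(x) = -3*x^6/2 + 6*x^5/5 + 3*x^4/2 - 20*x^3/3 + 3*x^2/2 + 9*x at the endpoints):
  F(1) − F(−1) = 151/30 − (-61/30) = 106/15.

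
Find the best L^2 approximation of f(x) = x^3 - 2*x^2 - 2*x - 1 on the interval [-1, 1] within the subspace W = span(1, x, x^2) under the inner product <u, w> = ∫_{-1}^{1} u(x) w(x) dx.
g(x) = -2*x^2 - 7*x/5 - 1

The best approximation g ∈ W is the orthogonal projection of f onto W. Writing g = a_0 + a_1 x + a_2 x^2, the coefficients solve the normal equations G · a = b where
  G_{ij} = <φ_i, φ_j> and b_i = <f, φ_i>, with φ_0 = 1, φ_1 = x, φ_2 = x^2.
G =
  [2, 0, 2/3]
  [0, 2/3, 0]
  [2/3, 0, 2/5],
b = (-10/3, -14/15, -22/15).
Solving gives a_0 = -1, a_1 = -7/5, a_2 = -2, so
  g(x) = -2*x^2 - 7*x/5 - 1.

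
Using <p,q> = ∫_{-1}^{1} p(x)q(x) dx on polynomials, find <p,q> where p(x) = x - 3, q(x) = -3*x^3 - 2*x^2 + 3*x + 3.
<p,q> = -66/5

Expand the product: p(x)·q(x) = -3*x^4 + 7*x^3 + 9*x^2 - 6*x - 9.
∫_{-1}^{1} of each monomial x^k gives [2/(k+1) if k even, 0 if k odd]. Integrating term-by-term (or equivalently evaluating the antiderivative F(x) = -3*x^5/5 + 7*x^4/4 + 3*x^3 - 3*x^2 - 9*x at the endpoints):
  F(1) − F(−1) = -157/20 − (107/20) = -66/5.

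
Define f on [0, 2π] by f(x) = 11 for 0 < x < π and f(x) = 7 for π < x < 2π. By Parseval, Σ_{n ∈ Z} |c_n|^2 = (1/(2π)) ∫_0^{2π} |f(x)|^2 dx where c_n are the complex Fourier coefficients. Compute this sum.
Σ |c_n|^2 = 85

Parseval equates the L^2 energy of f (normalised by 1/(2π)) with the ℓ^2 sum of its Fourier coefficients: (1/(2π)) ∫_0^{2π} |f|^2 = Σ |c_n|^2.
Compute the left side: (1/(2π)) [∫_0^π 11^2 dx + ∫_π^{2π} 7^2 dx] = (1/(2π)) · (121π + 49π) = (121 + 49)/2 = 85.
So Σ_{n ∈ Z} |c_n|^2 = 85.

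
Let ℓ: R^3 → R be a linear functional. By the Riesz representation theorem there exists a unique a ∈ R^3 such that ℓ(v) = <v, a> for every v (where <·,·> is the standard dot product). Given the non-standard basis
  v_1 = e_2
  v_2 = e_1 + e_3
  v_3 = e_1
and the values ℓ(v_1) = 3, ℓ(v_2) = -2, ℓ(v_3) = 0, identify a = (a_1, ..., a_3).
a = (0, 3, -2)

Write a = (a_1, ..., a_3) in the standard basis. For each basis vector v_i, ℓ(v_i) = <v_i, a> is a linear equation in the a_j's. Collect the n equations into a matrix system V a = ℓ, where row i of V is v_i (expressed in the standard basis). Since V is invertible (lower-triangular with 1s on the diagonal, up to permutation), solve by back-substitution:
  V =
[[0, 1, 0],
 [1, 0, 1],
 [1, 0, 0]]
  V a = (3, -2, 0)
Solving gives a = (0, 3, -2).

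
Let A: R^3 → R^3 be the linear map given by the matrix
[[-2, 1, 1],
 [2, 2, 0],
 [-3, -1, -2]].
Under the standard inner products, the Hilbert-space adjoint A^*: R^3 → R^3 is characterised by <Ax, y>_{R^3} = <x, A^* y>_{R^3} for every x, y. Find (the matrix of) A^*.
A^* = A^T =
[[-2, 2, -3],
 [1, 2, -1],
 [1, 0, -2]]

For real matrices with standard dot products, the defining identity <Ax, y> = <x, A^* y> gives (Ax)^T y = x^T (A^*) y, i.e. x^T A^T y = x^T (A^*) y. Since this holds for all x, y, we must have A^* = A^T. Therefore
A^* =
[[-2, 2, -3],
 [1, 2, -1],
 [1, 0, -2]].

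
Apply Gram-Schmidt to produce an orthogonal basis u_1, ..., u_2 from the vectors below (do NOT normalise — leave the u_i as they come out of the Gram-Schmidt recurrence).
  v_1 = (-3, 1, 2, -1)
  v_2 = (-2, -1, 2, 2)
Orthogonal basis:
  u_1 = (-3, 1, 2, -1)
  u_2 = (-3/5, -22/15, 16/15, 37/15)

Apply the Gram-Schmidt recurrence
  u_1 = v_1
  u_i = v_i − Σ_{j<i} ((v_i · u_j) / (u_j · u_j)) · u_j.

Step by step this gives:
  u_1 = (-3, 1, 2, -1)
  u_2 = (-3/5, -22/15, 16/15, 37/15)

Orthogonality check:
  u_2 · u_1 = 0 (should be 0)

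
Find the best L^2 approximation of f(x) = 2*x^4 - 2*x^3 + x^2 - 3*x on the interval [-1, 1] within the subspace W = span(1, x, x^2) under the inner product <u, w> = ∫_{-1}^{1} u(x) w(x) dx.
g(x) = 19*x^2/7 - 21*x/5 - 6/35

The best approximation g ∈ W is the orthogonal projection of f onto W. Writing g = a_0 + a_1 x + a_2 x^2, the coefficients solve the normal equations G · a = b where
  G_{ij} = <φ_i, φ_j> and b_i = <f, φ_i>, with φ_0 = 1, φ_1 = x, φ_2 = x^2.
G =
  [2, 0, 2/3]
  [0, 2/3, 0]
  [2/3, 0, 2/5],
b = (22/15, -14/5, 34/35).
Solving gives a_0 = -6/35, a_1 = -21/5, a_2 = 19/7, so
  g(x) = 19*x^2/7 - 21*x/5 - 6/35.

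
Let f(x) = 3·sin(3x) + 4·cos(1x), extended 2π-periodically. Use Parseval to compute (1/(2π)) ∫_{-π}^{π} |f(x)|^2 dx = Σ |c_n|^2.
Σ |c_n|^2 = 25/2

Expand |f|^2 and use orthogonality of {sin(nx), cos(mx)} on [-π, π]:
  ∫_{-π}^{π} sin(nx)^2 dx = π, ∫ cos(mx)^2 dx = π, and cross terms integrate to 0.
So ∫_{-π}^{π} f(x)^2 dx = 3^2 · π + 4^2 · π = (9 + 16)π.
Divide by 2π: (9 + 16)/2 = 25/2.
By Parseval, this equals Σ |c_n|^2.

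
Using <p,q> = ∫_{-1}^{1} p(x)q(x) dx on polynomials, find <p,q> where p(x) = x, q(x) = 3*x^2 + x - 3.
<p,q> = 2/3

Expand the product: p(x)·q(x) = 3*x^3 + x^2 - 3*x.
∫_{-1}^{1} of each monomial x^k gives [2/(k+1) if k even, 0 if k odd]. Integrating term-by-term (or equivalently evaluating the antiderivative F(x) = 3*x^4/4 + x^3/3 - 3*x^2/2 at the endpoints):
  F(1) − F(−1) = -5/12 − (-13/12) = 2/3.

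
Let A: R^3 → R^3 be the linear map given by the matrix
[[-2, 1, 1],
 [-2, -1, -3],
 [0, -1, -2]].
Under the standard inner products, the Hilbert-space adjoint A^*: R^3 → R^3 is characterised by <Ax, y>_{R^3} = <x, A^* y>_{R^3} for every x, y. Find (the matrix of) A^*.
A^* = A^T =
[[-2, -2, 0],
 [1, -1, -1],
 [1, -3, -2]]

For real matrices with standard dot products, the defining identity <Ax, y> = <x, A^* y> gives (Ax)^T y = x^T (A^*) y, i.e. x^T A^T y = x^T (A^*) y. Since this holds for all x, y, we must have A^* = A^T. Therefore
A^* =
[[-2, -2, 0],
 [1, -1, -1],
 [1, -3, -2]].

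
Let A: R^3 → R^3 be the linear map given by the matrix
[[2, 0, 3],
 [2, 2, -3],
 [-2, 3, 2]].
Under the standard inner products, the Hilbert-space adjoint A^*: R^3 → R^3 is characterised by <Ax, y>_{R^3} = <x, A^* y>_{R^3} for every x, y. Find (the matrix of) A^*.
A^* = A^T =
[[2, 2, -2],
 [0, 2, 3],
 [3, -3, 2]]

For real matrices with standard dot products, the defining identity <Ax, y> = <x, A^* y> gives (Ax)^T y = x^T (A^*) y, i.e. x^T A^T y = x^T (A^*) y. Since this holds for all x, y, we must have A^* = A^T. Therefore
A^* =
[[2, 2, -2],
 [0, 2, 3],
 [3, -3, 2]].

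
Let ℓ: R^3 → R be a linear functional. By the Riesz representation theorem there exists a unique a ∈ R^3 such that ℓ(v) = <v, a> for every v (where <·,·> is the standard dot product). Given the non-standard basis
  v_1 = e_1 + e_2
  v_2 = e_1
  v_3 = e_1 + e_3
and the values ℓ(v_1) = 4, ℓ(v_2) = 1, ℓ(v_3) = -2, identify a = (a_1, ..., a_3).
a = (1, 3, -3)

Write a = (a_1, ..., a_3) in the standard basis. For each basis vector v_i, ℓ(v_i) = <v_i, a> is a linear equation in the a_j's. Collect the n equations into a matrix system V a = ℓ, where row i of V is v_i (expressed in the standard basis). Since V is invertible (lower-triangular with 1s on the diagonal, up to permutation), solve by back-substitution:
  V =
[[1, 1, 0],
 [1, 0, 0],
 [1, 0, 1]]
  V a = (4, 1, -2)
Solving gives a = (1, 3, -3).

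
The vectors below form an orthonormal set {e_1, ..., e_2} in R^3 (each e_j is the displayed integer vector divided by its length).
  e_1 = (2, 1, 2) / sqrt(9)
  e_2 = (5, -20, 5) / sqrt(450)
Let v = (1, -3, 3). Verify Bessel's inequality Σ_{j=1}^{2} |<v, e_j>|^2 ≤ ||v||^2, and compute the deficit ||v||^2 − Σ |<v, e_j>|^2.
Σ |<v, e_j>|^2 = 17; ||v||^2 = 19; deficit = 2

Write each e_j = u_j / sqrt(<u_j, u_j>) where u_j is the displayed integer vector. Then <v, e_j> = <v, u_j> / sqrt(<u_j, u_j>), so |<v, e_j>|^2 = <v, u_j>^2 / <u_j, u_j>.
Coefficients: <v, e_1> = 5/sqrt(9), <v, e_2> = 80/sqrt(450).
Square and sum: Σ |<v, e_j>|^2 = 17.
Compute ||v||^2 = v·v = 19.
Deficit = 19 − 17 = 2 ≥ 0, confirming Bessel's inequality. (The deficit equals ||v − Σ <v,e_j> e_j||^2, the squared distance from v to span{e_j}.)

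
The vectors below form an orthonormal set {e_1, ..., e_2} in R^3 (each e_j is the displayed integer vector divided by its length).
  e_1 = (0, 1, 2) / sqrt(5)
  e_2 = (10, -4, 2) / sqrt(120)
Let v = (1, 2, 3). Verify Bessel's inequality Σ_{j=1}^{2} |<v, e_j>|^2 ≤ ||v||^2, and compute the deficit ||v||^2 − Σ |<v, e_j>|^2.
Σ |<v, e_j>|^2 = 40/3; ||v||^2 = 14; deficit = 2/3

Write each e_j = u_j / sqrt(<u_j, u_j>) where u_j is the displayed integer vector. Then <v, e_j> = <v, u_j> / sqrt(<u_j, u_j>), so |<v, e_j>|^2 = <v, u_j>^2 / <u_j, u_j>.
Coefficients: <v, e_1> = 8/sqrt(5), <v, e_2> = 8/sqrt(120).
Square and sum: Σ |<v, e_j>|^2 = 40/3.
Compute ||v||^2 = v·v = 14.
Deficit = 14 − 40/3 = 2/3 ≥ 0, confirming Bessel's inequality. (The deficit equals ||v − Σ <v,e_j> e_j||^2, the squared distance from v to span{e_j}.)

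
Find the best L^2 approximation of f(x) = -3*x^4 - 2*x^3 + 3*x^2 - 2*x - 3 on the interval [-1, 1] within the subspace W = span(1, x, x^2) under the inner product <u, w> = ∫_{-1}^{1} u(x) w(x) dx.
g(x) = 3*x^2/7 - 16*x/5 - 96/35

The best approximation g ∈ W is the orthogonal projection of f onto W. Writing g = a_0 + a_1 x + a_2 x^2, the coefficients solve the normal equations G · a = b where
  G_{ij} = <φ_i, φ_j> and b_i = <f, φ_i>, with φ_0 = 1, φ_1 = x, φ_2 = x^2.
G =
  [2, 0, 2/3]
  [0, 2/3, 0]
  [2/3, 0, 2/5],
b = (-26/5, -32/15, -58/35).
Solving gives a_0 = -96/35, a_1 = -16/5, a_2 = 3/7, so
  g(x) = 3*x^2/7 - 16*x/5 - 96/35.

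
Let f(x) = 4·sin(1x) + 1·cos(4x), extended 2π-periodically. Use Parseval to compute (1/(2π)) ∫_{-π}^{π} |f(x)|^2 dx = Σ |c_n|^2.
Σ |c_n|^2 = 17/2

Expand |f|^2 and use orthogonality of {sin(nx), cos(mx)} on [-π, π]:
  ∫_{-π}^{π} sin(nx)^2 dx = π, ∫ cos(mx)^2 dx = π, and cross terms integrate to 0.
So ∫_{-π}^{π} f(x)^2 dx = 4^2 · π + 1^2 · π = (16 + 1)π.
Divide by 2π: (16 + 1)/2 = 17/2.
By Parseval, this equals Σ |c_n|^2.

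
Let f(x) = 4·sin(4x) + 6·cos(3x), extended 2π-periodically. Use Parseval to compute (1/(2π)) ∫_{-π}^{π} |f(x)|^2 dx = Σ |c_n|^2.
Σ |c_n|^2 = 26

Expand |f|^2 and use orthogonality of {sin(nx), cos(mx)} on [-π, π]:
  ∫_{-π}^{π} sin(nx)^2 dx = π, ∫ cos(mx)^2 dx = π, and cross terms integrate to 0.
So ∫_{-π}^{π} f(x)^2 dx = 4^2 · π + 6^2 · π = (16 + 36)π.
Divide by 2π: (16 + 36)/2 = 26.
By Parseval, this equals Σ |c_n|^2.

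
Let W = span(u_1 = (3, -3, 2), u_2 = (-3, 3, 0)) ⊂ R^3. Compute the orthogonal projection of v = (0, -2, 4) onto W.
proj_W(v) = (1, -1, 4)

Set up U = [u_1 | ... | u_2] ∈ R^(3×2). The projector onto W = col(U) is P = U (U^T U)^(-1) U^T.
Compute U^T U =
  [22, -18]
  [-18, 18],
and U^T v = (14, -6).
Solve U^T U · c = U^T v for the coefficients: c = (2, 5/3). The projection is proj_W(v) = U c.
Check: (v - proj_W(v)) · u_1 = 0  (should be 0).
Check: (v - proj_W(v)) · u_2 = 0  (should be 0).
Result: proj_W(v) = (1, -1, 4).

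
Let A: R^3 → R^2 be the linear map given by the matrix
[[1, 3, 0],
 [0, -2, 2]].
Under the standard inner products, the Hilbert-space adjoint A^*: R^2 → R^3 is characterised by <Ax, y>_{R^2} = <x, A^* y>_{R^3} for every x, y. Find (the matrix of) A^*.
A^* = A^T =
[[1, 0],
 [3, -2],
 [0, 2]]

For real matrices with standard dot products, the defining identity <Ax, y> = <x, A^* y> gives (Ax)^T y = x^T (A^*) y, i.e. x^T A^T y = x^T (A^*) y. Since this holds for all x, y, we must have A^* = A^T. Therefore
A^* =
[[1, 0],
 [3, -2],
 [0, 2]].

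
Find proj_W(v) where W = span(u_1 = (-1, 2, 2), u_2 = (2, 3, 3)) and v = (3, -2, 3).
proj_W(v) = (3, 1/2, 1/2)

Set up U = [u_1 | ... | u_2] ∈ R^(3×2). The projector onto W = col(U) is P = U (U^T U)^(-1) U^T.
Compute U^T U =
  [9, 10]
  [10, 22],
and U^T v = (-1, 9).
Solve U^T U · c = U^T v for the coefficients: c = (-8/7, 13/14). The projection is proj_W(v) = U c.
Check: (v - proj_W(v)) · u_1 = 0  (should be 0).
Check: (v - proj_W(v)) · u_2 = 0  (should be 0).
Result: proj_W(v) = (3, 1/2, 1/2).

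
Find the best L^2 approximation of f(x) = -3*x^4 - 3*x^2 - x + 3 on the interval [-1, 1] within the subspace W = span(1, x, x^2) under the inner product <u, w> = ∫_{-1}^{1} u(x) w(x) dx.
g(x) = -39*x^2/7 - x + 114/35

The best approximation g ∈ W is the orthogonal projection of f onto W. Writing g = a_0 + a_1 x + a_2 x^2, the coefficients solve the normal equations G · a = b where
  G_{ij} = <φ_i, φ_j> and b_i = <f, φ_i>, with φ_0 = 1, φ_1 = x, φ_2 = x^2.
G =
  [2, 0, 2/3]
  [0, 2/3, 0]
  [2/3, 0, 2/5],
b = (14/5, -2/3, -2/35).
Solving gives a_0 = 114/35, a_1 = -1, a_2 = -39/7, so
  g(x) = -39*x^2/7 - x + 114/35.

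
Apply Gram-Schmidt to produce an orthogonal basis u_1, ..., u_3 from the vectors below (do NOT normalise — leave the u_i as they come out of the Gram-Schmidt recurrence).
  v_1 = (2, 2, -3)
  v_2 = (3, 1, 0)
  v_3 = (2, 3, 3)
Orthogonal basis:
  u_1 = (2, 2, -3)
  u_2 = (35/17, 1/17, 24/17)
  u_3 = (-99/106, 297/106, 66/53)

Apply the Gram-Schmidt recurrence
  u_1 = v_1
  u_i = v_i − Σ_{j<i} ((v_i · u_j) / (u_j · u_j)) · u_j.

Step by step this gives:
  u_1 = (2, 2, -3)
  u_2 = (35/17, 1/17, 24/17)
  u_3 = (-99/106, 297/106, 66/53)

Orthogonality check:
  u_2 · u_1 = 0 (should be 0)
  u_3 · u_1 = 0 (should be 0)
  u_3 · u_2 = 0 (should be 0)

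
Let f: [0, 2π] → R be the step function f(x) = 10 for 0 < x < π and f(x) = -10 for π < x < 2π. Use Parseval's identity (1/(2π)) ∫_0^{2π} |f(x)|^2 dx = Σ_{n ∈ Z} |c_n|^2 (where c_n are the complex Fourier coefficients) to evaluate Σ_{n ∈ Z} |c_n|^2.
Σ |c_n|^2 = 100

Parseval equates the L^2 energy of f (normalised by 1/(2π)) with the ℓ^2 sum of its Fourier coefficients: (1/(2π)) ∫_0^{2π} |f|^2 = Σ |c_n|^2.
Compute the left side: (1/(2π)) [∫_0^π 10^2 dx + ∫_π^{2π} (-10)^2 dx] = (1/(2π)) · (100π + 100π) = (100 + 100)/2 = 100.
So Σ_{n ∈ Z} |c_n|^2 = 100.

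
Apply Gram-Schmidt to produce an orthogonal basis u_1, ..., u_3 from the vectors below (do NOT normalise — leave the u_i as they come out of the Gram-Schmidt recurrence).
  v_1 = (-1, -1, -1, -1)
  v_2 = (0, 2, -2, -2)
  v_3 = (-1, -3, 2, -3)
Orthogonal basis:
  u_1 = (-1, -1, -1, -1)
  u_2 = (1/2, 5/2, -3/2, -3/2)
  u_3 = (6/11, -3/11, 26/11, -29/11)

Apply the Gram-Schmidt recurrence
  u_1 = v_1
  u_i = v_i − Σ_{j<i} ((v_i · u_j) / (u_j · u_j)) · u_j.

Step by step this gives:
  u_1 = (-1, -1, -1, -1)
  u_2 = (1/2, 5/2, -3/2, -3/2)
  u_3 = (6/11, -3/11, 26/11, -29/11)

Orthogonality check:
  u_2 · u_1 = 0 (should be 0)
  u_3 · u_1 = 0 (should be 0)
  u_3 · u_2 = 0 (should be 0)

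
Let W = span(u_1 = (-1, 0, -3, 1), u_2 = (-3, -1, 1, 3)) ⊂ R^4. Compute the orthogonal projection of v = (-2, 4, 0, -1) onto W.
proj_W(v) = (19/211, 14/211, -83/211, -19/211)

Set up U = [u_1 | ... | u_2] ∈ R^(4×2). The projector onto W = col(U) is P = U (U^T U)^(-1) U^T.
Compute U^T U =
  [11, 3]
  [3, 20],
and U^T v = (1, -1).
Solve U^T U · c = U^T v for the coefficients: c = (23/211, -14/211). The projection is proj_W(v) = U c.
Check: (v - proj_W(v)) · u_1 = 0  (should be 0).
Check: (v - proj_W(v)) · u_2 = 0  (should be 0).
Result: proj_W(v) = (19/211, 14/211, -83/211, -19/211).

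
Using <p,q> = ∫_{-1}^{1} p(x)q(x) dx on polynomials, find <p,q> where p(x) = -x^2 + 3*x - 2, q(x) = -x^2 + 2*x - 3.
<p,q> = 296/15

Expand the product: p(x)·q(x) = x^4 - 5*x^3 + 11*x^2 - 13*x + 6.
∫_{-1}^{1} of each monomial x^k gives [2/(k+1) if k even, 0 if k odd]. Integrating term-by-term (or equivalently evaluating the antiderivative F(x) = x^5/5 - 5*x^4/4 + 11*x^3/3 - 13*x^2/2 + 6*x at the endpoints):
  F(1) − F(−1) = 127/60 − (-1057/60) = 296/15.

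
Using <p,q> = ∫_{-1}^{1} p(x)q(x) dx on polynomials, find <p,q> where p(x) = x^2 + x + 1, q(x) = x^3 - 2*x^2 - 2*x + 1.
<p,q> = -2/5

Expand the product: p(x)·q(x) = x^5 - x^4 - 3*x^3 - 3*x^2 - x + 1.
∫_{-1}^{1} of each monomial x^k gives [2/(k+1) if k even, 0 if k odd]. Integrating term-by-term (or equivalently evaluating the antiderivative F(x) = x^6/6 - x^5/5 - 3*x^4/4 - x^3 - x^2/2 + x at the endpoints):
  F(1) − F(−1) = -77/60 − (-53/60) = -2/5.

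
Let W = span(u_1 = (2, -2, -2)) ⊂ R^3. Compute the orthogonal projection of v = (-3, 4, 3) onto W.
proj_W(v) = (-10/3, 10/3, 10/3)

Set up U = [u_1 | ... | u_1] ∈ R^(3×1). The projector onto W = col(U) is P = U (U^T U)^(-1) U^T.
Compute U^T U =
  [12],
and U^T v = (-20).
Solve U^T U · c = U^T v for the coefficients: c = (-5/3). The projection is proj_W(v) = U c.
Check: (v - proj_W(v)) · u_1 = 0  (should be 0).
Result: proj_W(v) = (-10/3, 10/3, 10/3).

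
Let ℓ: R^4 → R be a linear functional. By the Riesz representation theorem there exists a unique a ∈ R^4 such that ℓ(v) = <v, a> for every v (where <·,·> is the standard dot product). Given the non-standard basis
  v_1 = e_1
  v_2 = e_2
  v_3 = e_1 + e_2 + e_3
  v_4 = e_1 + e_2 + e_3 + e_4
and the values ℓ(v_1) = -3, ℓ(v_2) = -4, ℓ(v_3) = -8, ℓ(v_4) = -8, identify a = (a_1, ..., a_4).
a = (-3, -4, -1, 0)

Write a = (a_1, ..., a_4) in the standard basis. For each basis vector v_i, ℓ(v_i) = <v_i, a> is a linear equation in the a_j's. Collect the n equations into a matrix system V a = ℓ, where row i of V is v_i (expressed in the standard basis). Since V is invertible (lower-triangular with 1s on the diagonal, up to permutation), solve by back-substitution:
  V =
[[1, 0, 0, 0],
 [0, 1, 0, 0],
 [1, 1, 1, 0],
 [1, 1, 1, 1]]
  V a = (-3, -4, -8, -8)
Solving gives a = (-3, -4, -1, 0).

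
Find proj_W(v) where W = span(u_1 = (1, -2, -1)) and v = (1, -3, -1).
proj_W(v) = (4/3, -8/3, -4/3)

Set up U = [u_1 | ... | u_1] ∈ R^(3×1). The projector onto W = col(U) is P = U (U^T U)^(-1) U^T.
Compute U^T U =
  [6],
and U^T v = (8).
Solve U^T U · c = U^T v for the coefficients: c = (4/3). The projection is proj_W(v) = U c.
Check: (v - proj_W(v)) · u_1 = 0  (should be 0).
Result: proj_W(v) = (4/3, -8/3, -4/3).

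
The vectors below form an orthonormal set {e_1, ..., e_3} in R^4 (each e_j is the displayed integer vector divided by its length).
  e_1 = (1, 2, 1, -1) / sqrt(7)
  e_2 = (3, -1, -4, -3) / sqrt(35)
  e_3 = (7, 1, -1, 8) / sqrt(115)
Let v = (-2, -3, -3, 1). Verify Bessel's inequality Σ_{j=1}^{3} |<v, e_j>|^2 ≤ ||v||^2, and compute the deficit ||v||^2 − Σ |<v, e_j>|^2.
Σ |<v, e_j>|^2 = 504/23; ||v||^2 = 23; deficit = 25/23

Write each e_j = u_j / sqrt(<u_j, u_j>) where u_j is the displayed integer vector. Then <v, e_j> = <v, u_j> / sqrt(<u_j, u_j>), so |<v, e_j>|^2 = <v, u_j>^2 / <u_j, u_j>.
Coefficients: <v, e_1> = -12/sqrt(7), <v, e_2> = 6/sqrt(35), <v, e_3> = -6/sqrt(115).
Square and sum: Σ |<v, e_j>|^2 = 504/23.
Compute ||v||^2 = v·v = 23.
Deficit = 23 − 504/23 = 25/23 ≥ 0, confirming Bessel's inequality. (The deficit equals ||v − Σ <v,e_j> e_j||^2, the squared distance from v to span{e_j}.)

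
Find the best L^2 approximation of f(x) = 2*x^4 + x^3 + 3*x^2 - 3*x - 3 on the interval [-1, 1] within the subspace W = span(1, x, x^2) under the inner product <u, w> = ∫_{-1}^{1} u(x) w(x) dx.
g(x) = 33*x^2/7 - 12*x/5 - 111/35

The best approximation g ∈ W is the orthogonal projection of f onto W. Writing g = a_0 + a_1 x + a_2 x^2, the coefficients solve the normal equations G · a = b where
  G_{ij} = <φ_i, φ_j> and b_i = <f, φ_i>, with φ_0 = 1, φ_1 = x, φ_2 = x^2.
G =
  [2, 0, 2/3]
  [0, 2/3, 0]
  [2/3, 0, 2/5],
b = (-16/5, -8/5, -8/35).
Solving gives a_0 = -111/35, a_1 = -12/5, a_2 = 33/7, so
  g(x) = 33*x^2/7 - 12*x/5 - 111/35.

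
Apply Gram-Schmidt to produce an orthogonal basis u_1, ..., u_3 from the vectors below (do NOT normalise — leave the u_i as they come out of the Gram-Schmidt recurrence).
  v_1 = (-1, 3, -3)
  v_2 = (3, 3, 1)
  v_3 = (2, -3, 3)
Orthogonal basis:
  u_1 = (-1, 3, -3)
  u_2 = (60/19, 48/19, 28/19)
  u_3 = (9/22, -3/11, -9/22)

Apply the Gram-Schmidt recurrence
  u_1 = v_1
  u_i = v_i − Σ_{j<i} ((v_i · u_j) / (u_j · u_j)) · u_j.

Step by step this gives:
  u_1 = (-1, 3, -3)
  u_2 = (60/19, 48/19, 28/19)
  u_3 = (9/22, -3/11, -9/22)

Orthogonality check:
  u_2 · u_1 = 0 (should be 0)
  u_3 · u_1 = 0 (should be 0)
  u_3 · u_2 = 0 (should be 0)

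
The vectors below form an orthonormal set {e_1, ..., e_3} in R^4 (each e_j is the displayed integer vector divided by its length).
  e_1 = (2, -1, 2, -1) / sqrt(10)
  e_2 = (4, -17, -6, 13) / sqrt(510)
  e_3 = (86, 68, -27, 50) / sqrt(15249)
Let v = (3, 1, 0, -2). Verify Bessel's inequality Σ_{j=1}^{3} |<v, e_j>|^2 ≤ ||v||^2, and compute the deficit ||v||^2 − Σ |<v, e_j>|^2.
Σ |<v, e_j>|^2 = 3030/299; ||v||^2 = 14; deficit = 1156/299

Write each e_j = u_j / sqrt(<u_j, u_j>) where u_j is the displayed integer vector. Then <v, e_j> = <v, u_j> / sqrt(<u_j, u_j>), so |<v, e_j>|^2 = <v, u_j>^2 / <u_j, u_j>.
Coefficients: <v, e_1> = 7/sqrt(10), <v, e_2> = -31/sqrt(510), <v, e_3> = 226/sqrt(15249).
Square and sum: Σ |<v, e_j>|^2 = 3030/299.
Compute ||v||^2 = v·v = 14.
Deficit = 14 − 3030/299 = 1156/299 ≥ 0, confirming Bessel's inequality. (The deficit equals ||v − Σ <v,e_j> e_j||^2, the squared distance from v to span{e_j}.)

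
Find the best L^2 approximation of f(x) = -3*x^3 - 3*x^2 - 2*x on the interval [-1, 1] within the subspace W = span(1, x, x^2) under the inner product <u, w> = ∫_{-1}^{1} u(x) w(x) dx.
g(x) = -3*x^2 - 19*x/5

The best approximation g ∈ W is the orthogonal projection of f onto W. Writing g = a_0 + a_1 x + a_2 x^2, the coefficients solve the normal equations G · a = b where
  G_{ij} = <φ_i, φ_j> and b_i = <f, φ_i>, with φ_0 = 1, φ_1 = x, φ_2 = x^2.
G =
  [2, 0, 2/3]
  [0, 2/3, 0]
  [2/3, 0, 2/5],
b = (-2, -38/15, -6/5).
Solving gives a_0 = 0, a_1 = -19/5, a_2 = -3, so
  g(x) = -3*x^2 - 19*x/5.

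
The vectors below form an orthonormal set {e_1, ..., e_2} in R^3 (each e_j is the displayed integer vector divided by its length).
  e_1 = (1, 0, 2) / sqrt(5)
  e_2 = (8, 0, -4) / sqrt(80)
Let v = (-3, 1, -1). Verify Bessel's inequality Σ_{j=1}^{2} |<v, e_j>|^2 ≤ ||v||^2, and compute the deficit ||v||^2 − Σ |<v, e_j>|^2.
Σ |<v, e_j>|^2 = 10; ||v||^2 = 11; deficit = 1

Write each e_j = u_j / sqrt(<u_j, u_j>) where u_j is the displayed integer vector. Then <v, e_j> = <v, u_j> / sqrt(<u_j, u_j>), so |<v, e_j>|^2 = <v, u_j>^2 / <u_j, u_j>.
Coefficients: <v, e_1> = -5/sqrt(5), <v, e_2> = -20/sqrt(80).
Square and sum: Σ |<v, e_j>|^2 = 10.
Compute ||v||^2 = v·v = 11.
Deficit = 11 − 10 = 1 ≥ 0, confirming Bessel's inequality. (The deficit equals ||v − Σ <v,e_j> e_j||^2, the squared distance from v to span{e_j}.)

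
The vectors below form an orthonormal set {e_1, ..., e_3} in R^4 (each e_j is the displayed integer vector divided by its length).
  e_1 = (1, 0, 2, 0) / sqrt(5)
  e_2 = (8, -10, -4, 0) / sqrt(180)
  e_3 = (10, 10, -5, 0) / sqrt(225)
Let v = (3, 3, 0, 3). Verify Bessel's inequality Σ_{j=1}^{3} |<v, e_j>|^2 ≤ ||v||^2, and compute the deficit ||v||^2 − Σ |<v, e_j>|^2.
Σ |<v, e_j>|^2 = 18; ||v||^2 = 27; deficit = 9

Write each e_j = u_j / sqrt(<u_j, u_j>) where u_j is the displayed integer vector. Then <v, e_j> = <v, u_j> / sqrt(<u_j, u_j>), so |<v, e_j>|^2 = <v, u_j>^2 / <u_j, u_j>.
Coefficients: <v, e_1> = 3/sqrt(5), <v, e_2> = -6/sqrt(180), <v, e_3> = 60/sqrt(225).
Square and sum: Σ |<v, e_j>|^2 = 18.
Compute ||v||^2 = v·v = 27.
Deficit = 27 − 18 = 9 ≥ 0, confirming Bessel's inequality. (The deficit equals ||v − Σ <v,e_j> e_j||^2, the squared distance from v to span{e_j}.)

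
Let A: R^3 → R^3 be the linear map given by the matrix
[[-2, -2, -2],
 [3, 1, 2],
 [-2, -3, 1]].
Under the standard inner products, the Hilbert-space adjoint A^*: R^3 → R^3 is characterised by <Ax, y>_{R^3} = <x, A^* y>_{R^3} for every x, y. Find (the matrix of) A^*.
A^* = A^T =
[[-2, 3, -2],
 [-2, 1, -3],
 [-2, 2, 1]]

For real matrices with standard dot products, the defining identity <Ax, y> = <x, A^* y> gives (Ax)^T y = x^T (A^*) y, i.e. x^T A^T y = x^T (A^*) y. Since this holds for all x, y, we must have A^* = A^T. Therefore
A^* =
[[-2, 3, -2],
 [-2, 1, -3],
 [-2, 2, 1]].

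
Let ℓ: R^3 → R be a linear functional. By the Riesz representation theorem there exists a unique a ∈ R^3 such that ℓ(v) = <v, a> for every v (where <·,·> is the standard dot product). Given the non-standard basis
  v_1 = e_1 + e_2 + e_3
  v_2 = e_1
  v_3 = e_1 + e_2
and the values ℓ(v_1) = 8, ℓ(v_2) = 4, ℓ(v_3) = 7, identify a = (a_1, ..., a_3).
a = (4, 3, 1)

Write a = (a_1, ..., a_3) in the standard basis. For each basis vector v_i, ℓ(v_i) = <v_i, a> is a linear equation in the a_j's. Collect the n equations into a matrix system V a = ℓ, where row i of V is v_i (expressed in the standard basis). Since V is invertible (lower-triangular with 1s on the diagonal, up to permutation), solve by back-substitution:
  V =
[[1, 1, 1],
 [1, 0, 0],
 [1, 1, 0]]
  V a = (8, 4, 7)
Solving gives a = (4, 3, 1).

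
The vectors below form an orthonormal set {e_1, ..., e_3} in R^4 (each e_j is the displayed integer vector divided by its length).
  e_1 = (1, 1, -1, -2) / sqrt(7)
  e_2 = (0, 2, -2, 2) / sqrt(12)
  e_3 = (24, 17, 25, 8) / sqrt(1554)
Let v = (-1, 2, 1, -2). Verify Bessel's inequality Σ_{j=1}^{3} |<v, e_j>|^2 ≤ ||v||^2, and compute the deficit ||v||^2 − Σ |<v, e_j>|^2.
Σ |<v, e_j>|^2 = 211/74; ||v||^2 = 10; deficit = 529/74

Write each e_j = u_j / sqrt(<u_j, u_j>) where u_j is the displayed integer vector. Then <v, e_j> = <v, u_j> / sqrt(<u_j, u_j>), so |<v, e_j>|^2 = <v, u_j>^2 / <u_j, u_j>.
Coefficients: <v, e_1> = 4/sqrt(7), <v, e_2> = -2/sqrt(12), <v, e_3> = 19/sqrt(1554).
Square and sum: Σ |<v, e_j>|^2 = 211/74.
Compute ||v||^2 = v·v = 10.
Deficit = 10 − 211/74 = 529/74 ≥ 0, confirming Bessel's inequality. (The deficit equals ||v − Σ <v,e_j> e_j||^2, the squared distance from v to span{e_j}.)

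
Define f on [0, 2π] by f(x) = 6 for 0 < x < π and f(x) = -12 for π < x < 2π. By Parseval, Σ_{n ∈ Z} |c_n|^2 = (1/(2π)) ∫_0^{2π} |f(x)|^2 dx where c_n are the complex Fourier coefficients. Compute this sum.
Σ |c_n|^2 = 90

Parseval equates the L^2 energy of f (normalised by 1/(2π)) with the ℓ^2 sum of its Fourier coefficients: (1/(2π)) ∫_0^{2π} |f|^2 = Σ |c_n|^2.
Compute the left side: (1/(2π)) [∫_0^π 6^2 dx + ∫_π^{2π} (-12)^2 dx] = (1/(2π)) · (36π + 144π) = (36 + 144)/2 = 90.
So Σ_{n ∈ Z} |c_n|^2 = 90.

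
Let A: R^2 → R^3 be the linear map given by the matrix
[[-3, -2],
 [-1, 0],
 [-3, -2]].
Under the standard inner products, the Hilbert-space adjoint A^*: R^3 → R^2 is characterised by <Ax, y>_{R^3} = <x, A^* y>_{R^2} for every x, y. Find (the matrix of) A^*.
A^* = A^T =
[[-3, -1, -3],
 [-2, 0, -2]]

For real matrices with standard dot products, the defining identity <Ax, y> = <x, A^* y> gives (Ax)^T y = x^T (A^*) y, i.e. x^T A^T y = x^T (A^*) y. Since this holds for all x, y, we must have A^* = A^T. Therefore
A^* =
[[-3, -1, -3],
 [-2, 0, -2]].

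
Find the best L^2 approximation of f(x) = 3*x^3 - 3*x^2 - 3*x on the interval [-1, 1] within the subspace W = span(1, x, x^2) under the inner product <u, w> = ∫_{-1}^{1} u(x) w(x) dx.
g(x) = -3*x^2 - 6*x/5

The best approximation g ∈ W is the orthogonal projection of f onto W. Writing g = a_0 + a_1 x + a_2 x^2, the coefficients solve the normal equations G · a = b where
  G_{ij} = <φ_i, φ_j> and b_i = <f, φ_i>, with φ_0 = 1, φ_1 = x, φ_2 = x^2.
G =
  [2, 0, 2/3]
  [0, 2/3, 0]
  [2/3, 0, 2/5],
b = (-2, -4/5, -6/5).
Solving gives a_0 = 0, a_1 = -6/5, a_2 = -3, so
  g(x) = -3*x^2 - 6*x/5.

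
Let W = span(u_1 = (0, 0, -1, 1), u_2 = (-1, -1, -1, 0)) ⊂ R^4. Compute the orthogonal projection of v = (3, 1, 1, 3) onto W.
proj_W(v) = (12/5, 12/5, 1/5, 11/5)

Set up U = [u_1 | ... | u_2] ∈ R^(4×2). The projector onto W = col(U) is P = U (U^T U)^(-1) U^T.
Compute U^T U =
  [2, 1]
  [1, 3],
and U^T v = (2, -5).
Solve U^T U · c = U^T v for the coefficients: c = (11/5, -12/5). The projection is proj_W(v) = U c.
Check: (v - proj_W(v)) · u_1 = 0  (should be 0).
Check: (v - proj_W(v)) · u_2 = 0  (should be 0).
Result: proj_W(v) = (12/5, 12/5, 1/5, 11/5).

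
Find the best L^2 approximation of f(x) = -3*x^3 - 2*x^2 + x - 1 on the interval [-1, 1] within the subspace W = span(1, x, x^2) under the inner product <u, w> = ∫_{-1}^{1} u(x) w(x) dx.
g(x) = -2*x^2 - 4*x/5 - 1

The best approximation g ∈ W is the orthogonal projection of f onto W. Writing g = a_0 + a_1 x + a_2 x^2, the coefficients solve the normal equations G · a = b where
  G_{ij} = <φ_i, φ_j> and b_i = <f, φ_i>, with φ_0 = 1, φ_1 = x, φ_2 = x^2.
G =
  [2, 0, 2/3]
  [0, 2/3, 0]
  [2/3, 0, 2/5],
b = (-10/3, -8/15, -22/15).
Solving gives a_0 = -1, a_1 = -4/5, a_2 = -2, so
  g(x) = -2*x^2 - 4*x/5 - 1.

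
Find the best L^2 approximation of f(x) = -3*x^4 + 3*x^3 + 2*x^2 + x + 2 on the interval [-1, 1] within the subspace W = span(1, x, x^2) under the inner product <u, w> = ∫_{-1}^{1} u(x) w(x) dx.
g(x) = -4*x^2/7 + 14*x/5 + 79/35

The best approximation g ∈ W is the orthogonal projection of f onto W. Writing g = a_0 + a_1 x + a_2 x^2, the coefficients solve the normal equations G · a = b where
  G_{ij} = <φ_i, φ_j> and b_i = <f, φ_i>, with φ_0 = 1, φ_1 = x, φ_2 = x^2.
G =
  [2, 0, 2/3]
  [0, 2/3, 0]
  [2/3, 0, 2/5],
b = (62/15, 28/15, 134/105).
Solving gives a_0 = 79/35, a_1 = 14/5, a_2 = -4/7, so
  g(x) = -4*x^2/7 + 14*x/5 + 79/35.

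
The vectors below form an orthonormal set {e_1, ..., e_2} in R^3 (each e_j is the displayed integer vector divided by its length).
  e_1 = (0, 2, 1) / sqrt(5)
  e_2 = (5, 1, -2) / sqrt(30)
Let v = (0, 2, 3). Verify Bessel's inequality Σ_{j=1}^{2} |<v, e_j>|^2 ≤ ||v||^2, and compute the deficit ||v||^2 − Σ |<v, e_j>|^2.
Σ |<v, e_j>|^2 = 31/3; ||v||^2 = 13; deficit = 8/3

Write each e_j = u_j / sqrt(<u_j, u_j>) where u_j is the displayed integer vector. Then <v, e_j> = <v, u_j> / sqrt(<u_j, u_j>), so |<v, e_j>|^2 = <v, u_j>^2 / <u_j, u_j>.
Coefficients: <v, e_1> = 7/sqrt(5), <v, e_2> = -4/sqrt(30).
Square and sum: Σ |<v, e_j>|^2 = 31/3.
Compute ||v||^2 = v·v = 13.
Deficit = 13 − 31/3 = 8/3 ≥ 0, confirming Bessel's inequality. (The deficit equals ||v − Σ <v,e_j> e_j||^2, the squared distance from v to span{e_j}.)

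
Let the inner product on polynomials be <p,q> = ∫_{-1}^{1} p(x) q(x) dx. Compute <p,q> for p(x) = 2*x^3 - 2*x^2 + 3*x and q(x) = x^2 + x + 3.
<p,q> = -2

Expand the product: p(x)·q(x) = 2*x^5 + 7*x^3 - 3*x^2 + 9*x.
∫_{-1}^{1} of each monomial x^k gives [2/(k+1) if k even, 0 if k odd]. Integrating term-by-term (or equivalently evaluating the antiderivative F(x) = x^6/3 + 7*x^4/4 - x^3 + 9*x^2/2 at the endpoints):
  F(1) − F(−1) = 67/12 − (91/12) = -2.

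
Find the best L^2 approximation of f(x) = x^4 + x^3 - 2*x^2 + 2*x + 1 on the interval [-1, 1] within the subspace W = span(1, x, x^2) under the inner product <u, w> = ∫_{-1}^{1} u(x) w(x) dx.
g(x) = -8*x^2/7 + 13*x/5 + 32/35

The best approximation g ∈ W is the orthogonal projection of f onto W. Writing g = a_0 + a_1 x + a_2 x^2, the coefficients solve the normal equations G · a = b where
  G_{ij} = <φ_i, φ_j> and b_i = <f, φ_i>, with φ_0 = 1, φ_1 = x, φ_2 = x^2.
G =
  [2, 0, 2/3]
  [0, 2/3, 0]
  [2/3, 0, 2/5],
b = (16/15, 26/15, 16/105).
Solving gives a_0 = 32/35, a_1 = 13/5, a_2 = -8/7, so
  g(x) = -8*x^2/7 + 13*x/5 + 32/35.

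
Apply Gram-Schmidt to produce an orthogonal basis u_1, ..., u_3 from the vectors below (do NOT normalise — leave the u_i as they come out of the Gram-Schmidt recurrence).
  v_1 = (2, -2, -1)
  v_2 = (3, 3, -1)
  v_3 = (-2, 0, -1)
Orthogonal basis:
  u_1 = (2, -2, -1)
  u_2 = (25/9, 29/9, -8/9)
  u_3 = (-11/17, 11/85, -132/85)

Apply the Gram-Schmidt recurrence
  u_1 = v_1
  u_i = v_i − Σ_{j<i} ((v_i · u_j) / (u_j · u_j)) · u_j.

Step by step this gives:
  u_1 = (2, -2, -1)
  u_2 = (25/9, 29/9, -8/9)
  u_3 = (-11/17, 11/85, -132/85)

Orthogonality check:
  u_2 · u_1 = 0 (should be 0)
  u_3 · u_1 = 0 (should be 0)
  u_3 · u_2 = 0 (should be 0)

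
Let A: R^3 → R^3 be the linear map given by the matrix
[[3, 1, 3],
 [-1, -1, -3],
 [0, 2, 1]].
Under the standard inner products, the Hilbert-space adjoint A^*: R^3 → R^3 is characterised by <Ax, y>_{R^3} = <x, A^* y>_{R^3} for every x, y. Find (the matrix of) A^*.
A^* = A^T =
[[3, -1, 0],
 [1, -1, 2],
 [3, -3, 1]]

For real matrices with standard dot products, the defining identity <Ax, y> = <x, A^* y> gives (Ax)^T y = x^T (A^*) y, i.e. x^T A^T y = x^T (A^*) y. Since this holds for all x, y, we must have A^* = A^T. Therefore
A^* =
[[3, -1, 0],
 [1, -1, 2],
 [3, -3, 1]].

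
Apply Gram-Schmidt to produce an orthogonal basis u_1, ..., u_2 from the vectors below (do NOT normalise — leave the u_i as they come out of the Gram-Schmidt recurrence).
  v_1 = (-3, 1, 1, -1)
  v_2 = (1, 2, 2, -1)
Orthogonal basis:
  u_1 = (-3, 1, 1, -1)
  u_2 = (3/2, 11/6, 11/6, -5/6)

Apply the Gram-Schmidt recurrence
  u_1 = v_1
  u_i = v_i − Σ_{j<i} ((v_i · u_j) / (u_j · u_j)) · u_j.

Step by step this gives:
  u_1 = (-3, 1, 1, -1)
  u_2 = (3/2, 11/6, 11/6, -5/6)

Orthogonality check:
  u_2 · u_1 = 0 (should be 0)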